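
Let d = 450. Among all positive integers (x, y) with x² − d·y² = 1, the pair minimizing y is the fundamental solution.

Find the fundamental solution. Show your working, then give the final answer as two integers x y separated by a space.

19601 924

[21; 4,1,2,4,2,1,4,42] for √450; ℓ=8 ⇒ convergent index 7
k=0  a_k=21  p_k/q_k = 21/1
…
k=2  a_k=1  p_k/q_k = 106/5
…
k=6  a_k=1  p_k/q_k = 4179/197
k=7  a_k=4  p_k/q_k = 19601/924
→ (19601, 924).  Check: 19601²=384199201, 450·924²=384199200, difference 1.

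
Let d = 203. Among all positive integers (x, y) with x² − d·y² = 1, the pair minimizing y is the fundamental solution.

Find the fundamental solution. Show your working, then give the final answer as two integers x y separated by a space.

57 4

d=203: √d = [14; 4,28] (ℓ=2, even), read p_1/q_1
i=0: a=14 ⇒ p=14, q=1
i=1: a=4 ⇒ p=57, q=4
(x₁, y₁) = (57, 4);  57² − 203·4² = 1 ✓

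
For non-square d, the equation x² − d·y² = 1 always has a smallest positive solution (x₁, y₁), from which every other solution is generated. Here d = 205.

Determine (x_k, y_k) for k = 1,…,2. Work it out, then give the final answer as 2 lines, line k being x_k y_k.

39689 2772
3150433441 220035816

√205 = [14; 3,6,1,4,1,6,3,28, …], period ℓ=8 (even) → k=7
a_0=14:  p_0=14·1+0=14,  q_0=14·0+1=1
a_1=3:  p_1=3·14+1=43,  q_1=3·1+0=3
a_2=6:  p_2=6·43+14=272,  q_2=6·3+1=19
…
a_4=4:  p_4=4·315+272=1532,  q_4=4·22+19=107
a_5=1:  p_5=1·1532+315=1847,  q_5=1·107+22=129
a_6=6:  p_6=6·1847+1532=12614,  q_6=6·129+107=881
a_7=3:  p_7=3·12614+1847=39689,  q_7=3·881+129=2772
→ (39689, 2772).  Check: 39689²=1575216721, 205·2772²=1575216720, difference 1.
n=2: (39689,2772)∘(39689,2772) = (39689·39689+205·2772·2772, 39689·2772+2772·39689) = (3150433441,220035816)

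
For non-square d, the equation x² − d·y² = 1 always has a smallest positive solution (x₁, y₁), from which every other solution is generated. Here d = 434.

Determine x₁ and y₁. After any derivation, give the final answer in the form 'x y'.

√434 = [20; 1,4,1,40, …], period ℓ=4 (even) → k=3
i=0: a=20 ⇒ p=20, q=1
i=1: a=1 ⇒ p=21, q=1
i=2: a=4 ⇒ p=104, q=5
i=3: a=1 ⇒ p=125, q=6
(x₁, y₁) = (125, 6);  125² − 434·6² = 1 ✓

125 6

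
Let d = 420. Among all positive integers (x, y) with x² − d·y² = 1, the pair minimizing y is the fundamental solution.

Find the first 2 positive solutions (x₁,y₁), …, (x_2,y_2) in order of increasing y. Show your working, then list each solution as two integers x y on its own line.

d=420: √d = [20; 2,40] (ℓ=2, even), read p_1/q_1
k=0  a_k=20  p_k/q_k = 20/1
k=1  a_k=2  p_k/q_k = 41/2
fundamental: x₁=41, y₁=2  (since 1681 − 420·4 = 1)
k=2:  x_2 = 41·41+420·2·2 = 3361,  y_2 = 41·2+2·41 = 164

41 2
3361 164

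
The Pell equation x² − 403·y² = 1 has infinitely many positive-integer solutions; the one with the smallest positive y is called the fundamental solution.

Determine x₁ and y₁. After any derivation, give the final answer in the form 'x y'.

[20; 13,2,1,3,1,3,1,2,13,40] for √403; ℓ=10 ⇒ convergent index 9
a_0=20:  p_0=20·1+0=20,  q_0=20·0+1=1
a_1=13:  p_1=13·20+1=261,  q_1=13·1+0=13
a_2=2:  p_2=2·261+20=542,  q_2=2·13+1=27
a_3=1:  p_3=1·542+261=803,  q_3=1·27+13=40
…
a_5=1:  p_5=1·2951+803=3754,  q_5=1·147+40=187
a_6=3:  p_6=3·3754+2951=14213,  q_6=3·187+147=708
…
a_8=2:  p_8=2·17967+14213=50147,  q_8=2·895+708=2498
a_9=13:  p_9=13·50147+17967=669878,  q_9=13·2498+895=33369
→ (669878, 33369).  Check: 669878²=448736534884, 403·33369²=448736534883, difference 1.

669878 33369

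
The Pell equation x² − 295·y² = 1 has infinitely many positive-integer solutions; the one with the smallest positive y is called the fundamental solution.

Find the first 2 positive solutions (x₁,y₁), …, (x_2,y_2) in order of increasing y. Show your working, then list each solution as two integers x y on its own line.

2024999 117900
8201241900001 477494764200

√295 = [17; 5,1,2,3,2,6,2,3,2,1,5,34, …], period ℓ=12 (even) → k=11
a_0=17:  p_0=17·1+0=17,  q_0=17·0+1=1
…
a_3=2:  p_3=2·103+86=292,  q_3=2·6+5=17
…
a_10=1:  p_10=1·247414+108103=355517,  q_10=1·14405+6294=20699
a_11=5:  p_11=5·355517+247414=2024999,  q_11=5·20699+14405=117900
→ (2024999, 117900).  Check: 2024999²=4100620950001, 295·117900²=4100620950000, difference 1.
n=2: (2024999,117900)∘(2024999,117900) = (2024999·2024999+295·117900·117900, 2024999·117900+117900·2024999) = (8201241900001,477494764200)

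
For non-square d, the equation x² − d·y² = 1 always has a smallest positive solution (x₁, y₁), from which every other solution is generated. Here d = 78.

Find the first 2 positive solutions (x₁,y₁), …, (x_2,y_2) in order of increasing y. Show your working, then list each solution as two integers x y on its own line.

[8; 1,4,1,16] for √78; ℓ=4 ⇒ convergent index 3
i=0: a=8 ⇒ p=8, q=1
i=1: a=1 ⇒ p=9, q=1
i=2: a=4 ⇒ p=44, q=5
i=3: a=1 ⇒ p=53, q=6
fundamental: x₁=53, y₁=6  (since 2809 − 78·36 = 1)
n=2: (53,6)∘(53,6) = (53·53+78·6·6, 53·6+6·53) = (5617,636)

53 6
5617 636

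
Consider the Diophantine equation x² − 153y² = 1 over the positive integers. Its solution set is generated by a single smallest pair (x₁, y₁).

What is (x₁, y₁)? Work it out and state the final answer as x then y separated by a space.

√153 = [12; 2,1,2,2,2,1,2,24, …], period ℓ=8 (even) → k=7
k=0  a_k=12  p_k/q_k = 12/1
…
k=2  a_k=1  p_k/q_k = 37/3
k=3  a_k=2  p_k/q_k = 99/8
k=4  a_k=2  p_k/q_k = 235/19
…
k=6  a_k=1  p_k/q_k = 804/65
k=7  a_k=2  p_k/q_k = 2177/176
→ (2177, 176).  Check: 2177²=4739329, 153·176²=4739328, difference 1.

2177 176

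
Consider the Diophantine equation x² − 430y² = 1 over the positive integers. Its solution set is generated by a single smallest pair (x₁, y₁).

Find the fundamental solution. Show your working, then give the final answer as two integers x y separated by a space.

2862251 138030

[20; 1,2,1,3,1,…,2,1,40] for √430; ℓ=14 ⇒ convergent index 13
i=0: a=20 ⇒ p=20, q=1
i=1: a=1 ⇒ p=21, q=1
i=2: a=2 ⇒ p=62, q=3
i=3: a=1 ⇒ p=83, q=4
i=4: a=3 ⇒ p=311, q=15
…
i=8: a=6 ⇒ p=133439, q=6435
…
i=10: a=3 ⇒ p=599138, q=28893
i=11: a=1 ⇒ p=754371, q=36379
i=12: a=2 ⇒ p=2107880, q=101651
i=13: a=1 ⇒ p=2862251, q=138030
fundamental: x₁=2862251, y₁=138030  (since 8192480787001 − 430·19052280900 = 1)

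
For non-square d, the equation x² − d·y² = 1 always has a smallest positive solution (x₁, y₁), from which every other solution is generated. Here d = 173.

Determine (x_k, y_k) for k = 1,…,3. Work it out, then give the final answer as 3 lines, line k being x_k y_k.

2499849 190060
12498490045601 950242601880
62488675684008728649 4750926036134042180

[13; 6,1,1,6,26] for √173; ℓ=5 ⇒ convergent index 9
i=0: a=13 ⇒ p=13, q=1
i=1: a=6 ⇒ p=79, q=6
…
i=4: a=6 ⇒ p=1118, q=85
i=5: a=26 ⇒ p=29239, q=2223
…
i=7: a=1 ⇒ p=205791, q=15646
i=8: a=1 ⇒ p=382343, q=29069
i=9: a=6 ⇒ p=2499849, q=190060
→ (2499849, 190060).  Check: 2499849²=6249245022801, 173·190060²=6249245022800, difference 1.
n=2: (2499849,190060)∘(2499849,190060) = (2499849·2499849+173·190060·190060, 2499849·190060+190060·2499849) = (12498490045601,950242601880)
n=3: (12498490045601,950242601880)∘(2499849,190060) = (2499849·12498490045601+173·190060·950242601880, 2499849·950242601880+190060·12498490045601) = (62488675684008728649,4750926036134042180)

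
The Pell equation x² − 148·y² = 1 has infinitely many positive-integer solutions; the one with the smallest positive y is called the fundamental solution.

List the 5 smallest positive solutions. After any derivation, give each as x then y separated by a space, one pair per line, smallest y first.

73 6
10657 876
1555849 127890
227143297 18671064
33161365513 2725847454

[12; 6,24] for √148; ℓ=2 ⇒ convergent index 1
k=0  a_k=12  p_k/q_k = 12/1
k=1  a_k=6  p_k/q_k = 73/6
(x₁, y₁) = (73, 6);  73² − 148·6² = 1 ✓
k=2:  x_2 = 73·73+148·6·6 = 10657,  y_2 = 73·6+6·73 = 876
k=3:  x_3 = 73·10657+148·6·876 = 1555849,  y_3 = 73·876+6·10657 = 127890
k=4:  x_4 = 73·1555849+148·6·127890 = 227143297,  y_4 = 73·127890+6·1555849 = 18671064
k=5:  x_5 = 73·227143297+148·6·18671064 = 33161365513,  y_5 = 73·18671064+6·227143297 = 2725847454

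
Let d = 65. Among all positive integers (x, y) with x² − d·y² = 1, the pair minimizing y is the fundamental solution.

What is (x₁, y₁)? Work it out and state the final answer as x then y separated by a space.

129 16

d=65: √d = [8; 16] (ℓ=1, odd), read p_1/q_1
step 0: (8, 1)  from 8·(1,0) + (0,1)
step 1: (129, 16)  from 16·(8,1) + (1,0)
→ (129, 16).  Check: 129²=16641, 65·16²=16640, difference 1.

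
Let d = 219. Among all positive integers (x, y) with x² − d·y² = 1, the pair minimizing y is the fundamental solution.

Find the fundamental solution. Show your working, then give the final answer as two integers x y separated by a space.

74 5

[14; 1,3,1,28] for √219; ℓ=4 ⇒ convergent index 3
step 0: (14, 1)  from 14·(1,0) + (0,1)
step 1: (15, 1)  from 1·(14,1) + (1,0)
step 2: (59, 4)  from 3·(15,1) + (14,1)
step 3: (74, 5)  from 1·(59,4) + (15,1)
fundamental: x₁=74, y₁=5  (since 5476 − 219·25 = 1)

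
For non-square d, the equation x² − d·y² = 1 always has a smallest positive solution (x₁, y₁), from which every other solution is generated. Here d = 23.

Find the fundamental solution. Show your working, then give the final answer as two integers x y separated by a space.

24 5

d=23: √d = [4; 1,3,1,8] (ℓ=4, even), read p_3/q_3
a_0=4:  p_0=4·1+0=4,  q_0=4·0+1=1
a_1=1:  p_1=1·4+1=5,  q_1=1·1+0=1
a_2=3:  p_2=3·5+4=19,  q_2=3·1+1=4
a_3=1:  p_3=1·19+5=24,  q_3=1·4+1=5
→ (24, 5).  Check: 24²=576, 23·5²=575, difference 1.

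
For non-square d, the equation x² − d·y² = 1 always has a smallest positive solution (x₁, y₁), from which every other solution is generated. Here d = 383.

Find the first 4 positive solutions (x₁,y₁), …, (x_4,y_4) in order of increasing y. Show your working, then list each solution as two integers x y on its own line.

√383 → a₀=19, period (1,1,3,19,3,1,1,38); ℓ=8 even so k=7
a_0=19:  p_0=19·1+0=19,  q_0=19·0+1=1
…
a_2=1:  p_2=1·20+19=39,  q_2=1·1+1=2
…
a_6=1:  p_6=1·8063+2642=10705,  q_6=1·412+135=547
a_7=1:  p_7=1·10705+8063=18768,  q_7=1·547+412=959
(x₁, y₁) = (18768, 959);  18768² − 383·959² = 1 ✓
k=2:  x_2 = 18768·18768+383·959·959 = 704475647,  y_2 = 18768·959+959·18768 = 35997024
k=3:  x_3 = 18768·704475647+383·959·35997024 = 26443197867024,  y_3 = 18768·35997024+959·704475647 = 1351184291905
k=4:  x_4 = 18768·26443197867024+383·959·1351184291905 = 992571874432137217,  y_4 = 18768·1351184291905+959·26443197867024 = 50718053544949056

18768 959
704475647 35997024
26443197867024 1351184291905
992571874432137217 50718053544949056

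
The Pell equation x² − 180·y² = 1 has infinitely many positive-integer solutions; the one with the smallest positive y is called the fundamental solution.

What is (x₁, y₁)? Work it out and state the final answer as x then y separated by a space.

[13; 2,2,2,26] for √180; ℓ=4 ⇒ convergent index 3
a_0=13:  p_0=13·1+0=13,  q_0=13·0+1=1
a_1=2:  p_1=2·13+1=27,  q_1=2·1+0=2
a_2=2:  p_2=2·27+13=67,  q_2=2·2+1=5
a_3=2:  p_3=2·67+27=161,  q_3=2·5+2=12
fundamental: x₁=161, y₁=12  (since 25921 − 180·144 = 1)

161 12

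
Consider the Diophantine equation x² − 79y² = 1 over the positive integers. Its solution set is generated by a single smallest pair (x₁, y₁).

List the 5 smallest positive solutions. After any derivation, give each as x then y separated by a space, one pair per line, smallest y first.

80 9
12799 1440
2047760 230391
327628801 36861120
52418560400 5897548809

√79 = [8; 1,7,1,16, …], period ℓ=4 (even) → k=3
k=0  a_k=8  p_k/q_k = 8/1
…
k=2  a_k=7  p_k/q_k = 71/8
k=3  a_k=1  p_k/q_k = 80/9
fundamental: x₁=80, y₁=9  (since 6400 − 79·81 = 1)
(80+9√79)^2 = 12799 + 1440√79
(80+9√79)^3 = 2047760 + 230391√79
(80+9√79)^4 = 327628801 + 36861120√79
(80+9√79)^5 = 52418560400 + 5897548809√79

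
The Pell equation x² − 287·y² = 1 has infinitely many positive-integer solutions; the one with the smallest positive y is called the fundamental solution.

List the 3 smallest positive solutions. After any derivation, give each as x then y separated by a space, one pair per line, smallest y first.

√287 = [16; 1,15,1,32, …], period ℓ=4 (even) → k=3
k=0  a_k=16  p_k/q_k = 16/1
k=1  a_k=1  p_k/q_k = 17/1
k=2  a_k=15  p_k/q_k = 271/16
k=3  a_k=1  p_k/q_k = 288/17
→ (288, 17).  Check: 288²=82944, 287·17²=82943, difference 1.
(288+17√287)^2 = 165887 + 9792√287
(288+17√287)^3 = 95550624 + 5640175√287

288 17
165887 9792
95550624 5640175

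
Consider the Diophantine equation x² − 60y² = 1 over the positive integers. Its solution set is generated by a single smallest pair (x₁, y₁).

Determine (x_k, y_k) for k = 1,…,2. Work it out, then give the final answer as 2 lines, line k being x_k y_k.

31 4
1921 248

√60 = [7; 1,2,1,14, …], period ℓ=4 (even) → k=3
step 0: (7, 1)  from 7·(1,0) + (0,1)
step 1: (8, 1)  from 1·(7,1) + (1,0)
step 2: (23, 3)  from 2·(8,1) + (7,1)
step 3: (31, 4)  from 1·(23,3) + (8,1)
fundamental: x₁=31, y₁=4  (since 961 − 60·16 = 1)
n=2: (31,4)∘(31,4) = (31·31+60·4·4, 31·4+4·31) = (1921,248)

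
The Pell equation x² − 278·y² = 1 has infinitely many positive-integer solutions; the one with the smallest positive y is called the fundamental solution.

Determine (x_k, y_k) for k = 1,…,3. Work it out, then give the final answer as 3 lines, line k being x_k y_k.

2501 150
12510001 750300
62575022501 3753000450

√278 → a₀=16, period (1,2,16,2,1,32); ℓ=6 even so k=5
a_0=16:  p_0=16·1+0=16,  q_0=16·0+1=1
…
a_4=2:  p_4=2·817+50=1684,  q_4=2·49+3=101
a_5=1:  p_5=1·1684+817=2501,  q_5=1·101+49=150
(x₁, y₁) = (2501, 150);  2501² − 278·150² = 1 ✓
k=2:  x_2 = 2501·2501+278·150·150 = 12510001,  y_2 = 2501·150+150·2501 = 750300
k=3:  x_3 = 2501·12510001+278·150·750300 = 62575022501,  y_3 = 2501·750300+150·12510001 = 3753000450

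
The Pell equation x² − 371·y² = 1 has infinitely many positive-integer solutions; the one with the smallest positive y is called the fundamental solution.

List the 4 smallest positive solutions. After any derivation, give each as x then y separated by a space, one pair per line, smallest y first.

1695 88
5746049 298320
19479104415 1011304712
66034158220801 3428322675360

[19; 3,1,4,1,3,38] for √371; ℓ=6 ⇒ convergent index 5
k=0  a_k=19  p_k/q_k = 19/1
…
k=3  a_k=4  p_k/q_k = 366/19
k=4  a_k=1  p_k/q_k = 443/23
k=5  a_k=3  p_k/q_k = 1695/88
(x₁, y₁) = (1695, 88);  1695² − 371·88² = 1 ✓
k=2:  x_2 = 1695·1695+371·88·88 = 5746049,  y_2 = 1695·88+88·1695 = 298320
k=3:  x_3 = 1695·5746049+371·88·298320 = 19479104415,  y_3 = 1695·298320+88·5746049 = 1011304712
k=4:  x_4 = 1695·19479104415+371·88·1011304712 = 66034158220801,  y_4 = 1695·1011304712+88·19479104415 = 3428322675360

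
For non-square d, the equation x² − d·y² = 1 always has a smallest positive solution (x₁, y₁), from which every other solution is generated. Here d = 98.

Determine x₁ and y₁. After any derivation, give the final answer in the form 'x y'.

[9; 1,8,1,18] for √98; ℓ=4 ⇒ convergent index 3
step 0: (9, 1)  from 9·(1,0) + (0,1)
step 1: (10, 1)  from 1·(9,1) + (1,0)
step 2: (89, 9)  from 8·(10,1) + (9,1)
step 3: (99, 10)  from 1·(89,9) + (10,1)
(x₁, y₁) = (99, 10);  99² − 98·10² = 1 ✓

99 10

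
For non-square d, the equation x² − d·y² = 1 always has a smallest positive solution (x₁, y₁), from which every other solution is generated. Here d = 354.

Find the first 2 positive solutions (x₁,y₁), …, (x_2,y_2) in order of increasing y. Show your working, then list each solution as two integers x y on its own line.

√354 = [18; 1,4,2,2,18,2,2,4,1,36, …], period ℓ=10 (even) → k=9
i=0: a=18 ⇒ p=18, q=1
i=1: a=1 ⇒ p=19, q=1
i=2: a=4 ⇒ p=94, q=5
i=3: a=2 ⇒ p=207, q=11
…
i=6: a=2 ⇒ p=19210, q=1021
…
i=8: a=4 ⇒ p=210294, q=11177
i=9: a=1 ⇒ p=258065, q=13716
fundamental: x₁=258065, y₁=13716  (since 66597544225 − 354·188128656 = 1)
(258065+13716√354)^2 = 133195088449 + 7079239080√354

258065 13716
133195088449 7079239080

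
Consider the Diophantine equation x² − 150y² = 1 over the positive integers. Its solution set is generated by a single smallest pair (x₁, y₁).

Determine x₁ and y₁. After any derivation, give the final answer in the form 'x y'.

d=150: √d = [12; 4,24] (ℓ=2, even), read p_1/q_1
i=0: a=12 ⇒ p=12, q=1
i=1: a=4 ⇒ p=49, q=4
fundamental: x₁=49, y₁=4  (since 2401 − 150·16 = 1)

49 4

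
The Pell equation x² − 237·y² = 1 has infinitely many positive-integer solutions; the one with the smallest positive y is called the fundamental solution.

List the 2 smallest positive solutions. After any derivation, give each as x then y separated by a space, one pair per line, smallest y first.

√237 = [15; 2,1,1,7,10,7,1,1,2,30, …], period ℓ=10 (even) → k=9
i=0: a=15 ⇒ p=15, q=1
i=1: a=2 ⇒ p=31, q=2
…
i=3: a=1 ⇒ p=77, q=5
i=4: a=7 ⇒ p=585, q=38
…
i=6: a=7 ⇒ p=42074, q=2733
i=7: a=1 ⇒ p=48001, q=3118
i=8: a=1 ⇒ p=90075, q=5851
i=9: a=2 ⇒ p=228151, q=14820
→ (228151, 14820).  Check: 228151²=52052878801, 237·14820²=52052878800, difference 1.
(228151+14820√237)^2 = 104105757601 + 6762395640√237

228151 14820
104105757601 6762395640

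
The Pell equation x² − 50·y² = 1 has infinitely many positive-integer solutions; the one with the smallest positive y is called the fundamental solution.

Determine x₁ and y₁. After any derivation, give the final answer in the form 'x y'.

√50 = [7; 14, …], period ℓ=1 (odd) → k=1
i=0: a=7 ⇒ p=7, q=1
i=1: a=14 ⇒ p=99, q=14
fundamental: x₁=99, y₁=14  (since 9801 − 50·196 = 1)

99 14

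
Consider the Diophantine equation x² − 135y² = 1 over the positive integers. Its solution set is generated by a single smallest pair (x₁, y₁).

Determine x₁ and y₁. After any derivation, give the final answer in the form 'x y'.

d=135: √d = [11; 1,1,1,1,1,1,1,22] (ℓ=8, even), read p_7/q_7
k=0  a_k=11  p_k/q_k = 11/1
k=1  a_k=1  p_k/q_k = 12/1
…
k=3  a_k=1  p_k/q_k = 35/3
k=4  a_k=1  p_k/q_k = 58/5
…
k=6  a_k=1  p_k/q_k = 151/13
k=7  a_k=1  p_k/q_k = 244/21
(x₁, y₁) = (244, 21);  244² − 135·21² = 1 ✓

244 21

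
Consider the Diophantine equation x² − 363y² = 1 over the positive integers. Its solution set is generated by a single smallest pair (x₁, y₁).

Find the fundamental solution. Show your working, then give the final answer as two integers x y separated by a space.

362 19

√363 = [19; 19,38, …], period ℓ=2 (even) → k=1
step 0: (19, 1)  from 19·(1,0) + (0,1)
step 1: (362, 19)  from 19·(19,1) + (1,0)
fundamental: x₁=362, y₁=19  (since 131044 − 363·361 = 1)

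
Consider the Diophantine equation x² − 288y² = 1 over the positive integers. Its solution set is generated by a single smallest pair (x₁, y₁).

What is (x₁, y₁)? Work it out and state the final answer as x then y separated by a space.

17 1

d=288: √d = [16; 1,32] (ℓ=2, even), read p_1/q_1
i=0: a=16 ⇒ p=16, q=1
i=1: a=1 ⇒ p=17, q=1
→ (17, 1).  Check: 17²=289, 288·1²=288, difference 1.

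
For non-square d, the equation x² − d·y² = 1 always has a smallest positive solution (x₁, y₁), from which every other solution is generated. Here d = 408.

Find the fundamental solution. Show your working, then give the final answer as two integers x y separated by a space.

101 5

d=408: √d = [20; 5,40] (ℓ=2, even), read p_1/q_1
i=0: a=20 ⇒ p=20, q=1
i=1: a=5 ⇒ p=101, q=5
→ (101, 5).  Check: 101²=10201, 408·5²=10200, difference 1.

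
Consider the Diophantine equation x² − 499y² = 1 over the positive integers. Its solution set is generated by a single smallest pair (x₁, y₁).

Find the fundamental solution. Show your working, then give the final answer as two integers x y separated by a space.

d=499: √d = [22; 2,1,21,1,2,44] (ℓ=6, even), read p_5/q_5
step 0: (22, 1)  from 22·(1,0) + (0,1)
…
step 2: (67, 3)  from 1·(45,2) + (22,1)
step 3: (1452, 65)  from 21·(67,3) + (45,2)
step 4: (1519, 68)  from 1·(1452,65) + (67,3)
step 5: (4490, 201)  from 2·(1519,68) + (1452,65)
→ (4490, 201).  Check: 4490²=20160100, 499·201²=20160099, difference 1.

4490 201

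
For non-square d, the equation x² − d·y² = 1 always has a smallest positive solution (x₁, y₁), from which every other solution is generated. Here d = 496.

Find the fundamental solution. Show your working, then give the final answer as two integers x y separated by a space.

4620799 207480

d=496: √d = [22; 3,1,2,4,1,…,1,3,44] (ℓ=16, even), read p_15/q_15
step 0: (22, 1)  from 22·(1,0) + (0,1)
…
step 2: (89, 4)  from 1·(67,3) + (22,1)
…
step 6: (2383, 107)  from 1·(1314,59) + (1069,48)
…
step 9: (35166, 1579)  from 2·(14543,653) + (6080,273)
…
step 14: (1252502, 56239)  from 1·(863293,38763) + (389209,17476)
step 15: (4620799, 207480)  from 3·(1252502,56239) + (863293,38763)
→ (4620799, 207480).  Check: 4620799²=21351783398401, 496·207480²=21351783398400, difference 1.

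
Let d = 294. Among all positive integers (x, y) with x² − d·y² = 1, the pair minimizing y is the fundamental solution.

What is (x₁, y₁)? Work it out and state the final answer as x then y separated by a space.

4801 280

√294 = [17; 6,1,4,1,6,34, …], period ℓ=6 (even) → k=5
step 0: (17, 1)  from 17·(1,0) + (0,1)
step 1: (103, 6)  from 6·(17,1) + (1,0)
step 2: (120, 7)  from 1·(103,6) + (17,1)
step 3: (583, 34)  from 4·(120,7) + (103,6)
step 4: (703, 41)  from 1·(583,34) + (120,7)
step 5: (4801, 280)  from 6·(703,41) + (583,34)
fundamental: x₁=4801, y₁=280  (since 23049601 − 294·78400 = 1)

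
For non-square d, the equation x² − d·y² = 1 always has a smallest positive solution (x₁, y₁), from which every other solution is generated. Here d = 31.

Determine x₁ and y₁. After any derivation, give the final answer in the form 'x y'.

1520 273

d=31: √d = [5; 1,1,3,5,3,1,1,10] (ℓ=8, even), read p_7/q_7
a_0=5:  p_0=5·1+0=5,  q_0=5·0+1=1
a_1=1:  p_1=1·5+1=6,  q_1=1·1+0=1
…
a_4=5:  p_4=5·39+11=206,  q_4=5·7+2=37
…
a_6=1:  p_6=1·657+206=863,  q_6=1·118+37=155
a_7=1:  p_7=1·863+657=1520,  q_7=1·155+118=273
(x₁, y₁) = (1520, 273);  1520² − 31·273² = 1 ✓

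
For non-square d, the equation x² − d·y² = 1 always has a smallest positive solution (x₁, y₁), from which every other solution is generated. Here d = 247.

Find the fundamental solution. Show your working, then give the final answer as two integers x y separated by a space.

√247 → a₀=15, period (1,2,1,1,9,1,9,1,1,2,1,30); ℓ=12 even so k=11
i=0: a=15 ⇒ p=15, q=1
i=1: a=1 ⇒ p=16, q=1
i=2: a=2 ⇒ p=47, q=3
i=3: a=1 ⇒ p=63, q=4
i=4: a=1 ⇒ p=110, q=7
i=5: a=9 ⇒ p=1053, q=67
i=6: a=1 ⇒ p=1163, q=74
…
i=8: a=1 ⇒ p=12683, q=807
…
i=10: a=2 ⇒ p=61089, q=3887
i=11: a=1 ⇒ p=85292, q=5427
(x₁, y₁) = (85292, 5427);  85292² − 247·5427² = 1 ✓

85292 5427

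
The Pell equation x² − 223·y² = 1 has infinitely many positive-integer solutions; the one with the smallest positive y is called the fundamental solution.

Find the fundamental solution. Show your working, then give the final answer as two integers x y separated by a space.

√223 = [14; 1,13,1,28, …], period ℓ=4 (even) → k=3
step 0: (14, 1)  from 14·(1,0) + (0,1)
step 1: (15, 1)  from 1·(14,1) + (1,0)
step 2: (209, 14)  from 13·(15,1) + (14,1)
step 3: (224, 15)  from 1·(209,14) + (15,1)
fundamental: x₁=224, y₁=15  (since 50176 − 223·225 = 1)

224 15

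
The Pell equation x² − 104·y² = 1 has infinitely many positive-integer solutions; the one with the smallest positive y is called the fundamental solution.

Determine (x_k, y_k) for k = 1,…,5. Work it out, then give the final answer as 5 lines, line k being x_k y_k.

d=104: √d = [10; 5,20] (ℓ=2, even), read p_1/q_1
step 0: (10, 1)  from 10·(1,0) + (0,1)
step 1: (51, 5)  from 5·(10,1) + (1,0)
→ (51, 5).  Check: 51²=2601, 104·5²=2600, difference 1.
(x_2, y_2) = (51·51 + 104·5·5, 51·5 + 5·51) = (5201, 510)
(x_3, y_3) = (51·5201 + 104·5·510, 51·510 + 5·5201) = (530451, 52015)
(x_4, y_4) = (51·530451 + 104·5·52015, 51·52015 + 5·530451) = (54100801, 5305020)
(x_5, y_5) = (51·54100801 + 104·5·5305020, 51·5305020 + 5·54100801) = (5517751251, 541060025)

51 5
5201 510
530451 52015
54100801 5305020
5517751251 541060025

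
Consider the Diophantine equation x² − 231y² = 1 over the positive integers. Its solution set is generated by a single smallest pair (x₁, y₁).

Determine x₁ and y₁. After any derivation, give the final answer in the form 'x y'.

76 5

√231 = [15; 5,30, …], period ℓ=2 (even) → k=1
k=0  a_k=15  p_k/q_k = 15/1
k=1  a_k=5  p_k/q_k = 76/5
fundamental: x₁=76, y₁=5  (since 5776 − 231·25 = 1)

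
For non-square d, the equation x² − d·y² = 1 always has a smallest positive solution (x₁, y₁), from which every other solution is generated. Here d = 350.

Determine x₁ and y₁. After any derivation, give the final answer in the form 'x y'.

d=350: √d = [18; 1,2,2,2,1,36] (ℓ=6, even), read p_5/q_5
step 0: (18, 1)  from 18·(1,0) + (0,1)
…
step 2: (56, 3)  from 2·(19,1) + (18,1)
step 3: (131, 7)  from 2·(56,3) + (19,1)
step 4: (318, 17)  from 2·(131,7) + (56,3)
step 5: (449, 24)  from 1·(318,17) + (131,7)
fundamental: x₁=449, y₁=24  (since 201601 − 350·576 = 1)

449 24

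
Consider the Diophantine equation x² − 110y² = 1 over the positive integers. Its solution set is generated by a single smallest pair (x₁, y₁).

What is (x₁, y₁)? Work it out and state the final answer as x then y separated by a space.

d=110: √d = [10; 2,20] (ℓ=2, even), read p_1/q_1
step 0: (10, 1)  from 10·(1,0) + (0,1)
step 1: (21, 2)  from 2·(10,1) + (1,0)
(x₁, y₁) = (21, 2);  21² − 110·2² = 1 ✓

21 2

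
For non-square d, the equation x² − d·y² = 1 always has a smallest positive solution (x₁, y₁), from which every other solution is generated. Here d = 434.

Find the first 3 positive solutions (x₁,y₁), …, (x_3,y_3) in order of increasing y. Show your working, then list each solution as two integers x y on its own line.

√434 = [20; 1,4,1,40, …], period ℓ=4 (even) → k=3
step 0: (20, 1)  from 20·(1,0) + (0,1)
step 1: (21, 1)  from 1·(20,1) + (1,0)
step 2: (104, 5)  from 4·(21,1) + (20,1)
step 3: (125, 6)  from 1·(104,5) + (21,1)
fundamental: x₁=125, y₁=6  (since 15625 − 434·36 = 1)
k=2:  x_2 = 125·125+434·6·6 = 31249,  y_2 = 125·6+6·125 = 1500
k=3:  x_3 = 125·31249+434·6·1500 = 7812125,  y_3 = 125·1500+6·31249 = 374994

125 6
31249 1500
7812125 374994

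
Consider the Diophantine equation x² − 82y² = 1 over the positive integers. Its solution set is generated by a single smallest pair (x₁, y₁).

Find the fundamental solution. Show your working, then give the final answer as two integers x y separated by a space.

163 18

d=82: √d = [9; 18] (ℓ=1, odd), read p_1/q_1
step 0: (9, 1)  from 9·(1,0) + (0,1)
step 1: (163, 18)  from 18·(9,1) + (1,0)
→ (163, 18).  Check: 163²=26569, 82·18²=26568, difference 1.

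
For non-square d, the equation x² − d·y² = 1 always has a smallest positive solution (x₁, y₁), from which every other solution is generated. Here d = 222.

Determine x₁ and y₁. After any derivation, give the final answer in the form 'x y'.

√222 = [14; 1,8,1,28, …], period ℓ=4 (even) → k=3
step 0: (14, 1)  from 14·(1,0) + (0,1)
step 1: (15, 1)  from 1·(14,1) + (1,0)
step 2: (134, 9)  from 8·(15,1) + (14,1)
step 3: (149, 10)  from 1·(134,9) + (15,1)
→ (149, 10).  Check: 149²=22201, 222·10²=22200, difference 1.

149 10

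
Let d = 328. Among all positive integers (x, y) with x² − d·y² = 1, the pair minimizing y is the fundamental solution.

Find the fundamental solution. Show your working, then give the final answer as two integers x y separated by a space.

[18; 9,36] for √328; ℓ=2 ⇒ convergent index 1
step 0: (18, 1)  from 18·(1,0) + (0,1)
step 1: (163, 9)  from 9·(18,1) + (1,0)
(x₁, y₁) = (163, 9);  163² − 328·9² = 1 ✓

163 9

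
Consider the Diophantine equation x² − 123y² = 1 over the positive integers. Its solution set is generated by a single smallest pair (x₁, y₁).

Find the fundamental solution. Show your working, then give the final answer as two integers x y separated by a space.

d=123: √d = [11; 11,22] (ℓ=2, even), read p_1/q_1
step 0: (11, 1)  from 11·(1,0) + (0,1)
step 1: (122, 11)  from 11·(11,1) + (1,0)
→ (122, 11).  Check: 122²=14884, 123·11²=14883, difference 1.

122 11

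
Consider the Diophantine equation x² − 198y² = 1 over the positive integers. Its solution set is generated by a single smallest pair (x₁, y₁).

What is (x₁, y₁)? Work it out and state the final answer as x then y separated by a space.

197 14

√198 → a₀=14, period (14,28); ℓ=2 even so k=1
k=0  a_k=14  p_k/q_k = 14/1
k=1  a_k=14  p_k/q_k = 197/14
(x₁, y₁) = (197, 14);  197² − 198·14² = 1 ✓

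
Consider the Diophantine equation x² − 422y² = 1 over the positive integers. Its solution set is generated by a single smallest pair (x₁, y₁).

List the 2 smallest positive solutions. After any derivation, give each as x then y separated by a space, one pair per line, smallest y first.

d=422: √d = [20; 1,1,5,2,1,…,1,1,40] (ℓ=14, even), read p_13/q_13
a_0=20:  p_0=20·1+0=20,  q_0=20·0+1=1
…
a_2=1:  p_2=1·21+20=41,  q_2=1·1+1=2
a_3=5:  p_3=5·41+21=226,  q_3=5·2+1=11
…
a_5=1:  p_5=1·493+226=719,  q_5=1·24+11=35
…
a_8=3:  p_8=3·53719+2650=163807,  q_8=3·2615+129=7974
…
a_10=2:  p_10=2·217526+163807=598859,  q_10=2·10589+7974=29152
…
a_12=1:  p_12=1·3211821+598859=3810680,  q_12=1·156349+29152=185501
a_13=1:  p_13=1·3810680+3211821=7022501,  q_13=1·185501+156349=341850
(x₁, y₁) = (7022501, 341850);  7022501² − 422·341850² = 1 ✓
n=2: (7022501,341850)∘(7022501,341850) = (7022501·7022501+422·341850·341850, 7022501·341850+341850·7022501) = (98631040590001,4801283933700)

7022501 341850
98631040590001 4801283933700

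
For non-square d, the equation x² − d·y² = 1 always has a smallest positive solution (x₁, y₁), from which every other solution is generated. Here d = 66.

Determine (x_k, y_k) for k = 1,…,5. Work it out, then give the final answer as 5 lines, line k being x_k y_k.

65 8
8449 1040
1098305 135192
142771201 17573920
18559157825 2284474408

d=66: √d = [8; 8,16] (ℓ=2, even), read p_1/q_1
a_0=8:  p_0=8·1+0=8,  q_0=8·0+1=1
a_1=8:  p_1=8·8+1=65,  q_1=8·1+0=8
(x₁, y₁) = (65, 8);  65² − 66·8² = 1 ✓
(65+8√66)^2 = 8449 + 1040√66
(65+8√66)^3 = 1098305 + 135192√66
(65+8√66)^4 = 142771201 + 17573920√66
(65+8√66)^5 = 18559157825 + 2284474408√66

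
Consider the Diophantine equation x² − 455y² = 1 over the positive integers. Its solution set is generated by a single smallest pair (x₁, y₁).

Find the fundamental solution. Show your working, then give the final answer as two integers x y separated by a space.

64 3

d=455: √d = [21; 3,42] (ℓ=2, even), read p_1/q_1
a_0=21:  p_0=21·1+0=21,  q_0=21·0+1=1
a_1=3:  p_1=3·21+1=64,  q_1=3·1+0=3
(x₁, y₁) = (64, 3);  64² − 455·3² = 1 ✓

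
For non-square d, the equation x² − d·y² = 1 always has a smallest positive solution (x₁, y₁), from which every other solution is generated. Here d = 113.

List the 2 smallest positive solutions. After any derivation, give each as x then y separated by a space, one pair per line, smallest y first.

1204353 113296
2900932297217 272896754976

√113 = [10; 1,1,1,2,2,1,1,1,20, …], period ℓ=9 (odd) → k=17
k=0  a_k=10  p_k/q_k = 10/1
…
k=4  a_k=2  p_k/q_k = 85/8
…
k=6  a_k=1  p_k/q_k = 287/27
k=7  a_k=1  p_k/q_k = 489/46
…
k=10  a_k=1  p_k/q_k = 16785/1579
k=11  a_k=1  p_k/q_k = 32794/3085
…
k=16  a_k=1  p_k/q_k = 758918/71393
k=17  a_k=1  p_k/q_k = 1204353/113296
(x₁, y₁) = (1204353, 113296);  1204353² − 113·113296² = 1 ✓
(x_2, y_2) = (1204353·1204353 + 113·113296·113296, 1204353·113296 + 113296·1204353) = (2900932297217, 272896754976)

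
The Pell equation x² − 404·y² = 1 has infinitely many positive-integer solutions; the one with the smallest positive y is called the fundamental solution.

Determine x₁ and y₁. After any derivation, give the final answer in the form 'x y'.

201 10

√404 = [20; 10,40, …], period ℓ=2 (even) → k=1
a_0=20:  p_0=20·1+0=20,  q_0=20·0+1=1
a_1=10:  p_1=10·20+1=201,  q_1=10·1+0=10
fundamental: x₁=201, y₁=10  (since 40401 − 404·100 = 1)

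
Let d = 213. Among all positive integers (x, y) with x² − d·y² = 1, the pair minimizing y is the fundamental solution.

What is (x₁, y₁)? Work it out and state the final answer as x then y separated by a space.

√213 → a₀=14, period (1,1,2,6,1,8,1,6,2,1,1,28); ℓ=12 even so k=11
k=0  a_k=14  p_k/q_k = 14/1
k=1  a_k=1  p_k/q_k = 15/1
k=2  a_k=1  p_k/q_k = 29/2
k=3  a_k=2  p_k/q_k = 73/5
…
k=6  a_k=8  p_k/q_k = 4787/328
k=7  a_k=1  p_k/q_k = 5327/365
…
k=9  a_k=2  p_k/q_k = 78825/5401
k=10  a_k=1  p_k/q_k = 115574/7919
k=11  a_k=1  p_k/q_k = 194399/13320
(x₁, y₁) = (194399, 13320);  194399² − 213·13320² = 1 ✓

194399 13320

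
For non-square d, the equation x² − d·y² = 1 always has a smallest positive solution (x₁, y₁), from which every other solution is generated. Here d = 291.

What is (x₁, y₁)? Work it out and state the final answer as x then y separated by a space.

290 17

d=291: √d = [17; 17,34] (ℓ=2, even), read p_1/q_1
k=0  a_k=17  p_k/q_k = 17/1
k=1  a_k=17  p_k/q_k = 290/17
(x₁, y₁) = (290, 17);  290² − 291·17² = 1 ✓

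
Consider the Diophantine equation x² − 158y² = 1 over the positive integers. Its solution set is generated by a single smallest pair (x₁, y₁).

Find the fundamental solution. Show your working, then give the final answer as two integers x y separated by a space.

7743 616

√158 = [12; 1,1,3,12,3,1,1,24, …], period ℓ=8 (even) → k=7
i=0: a=12 ⇒ p=12, q=1
i=1: a=1 ⇒ p=13, q=1
…
i=3: a=3 ⇒ p=88, q=7
i=4: a=12 ⇒ p=1081, q=86
i=5: a=3 ⇒ p=3331, q=265
i=6: a=1 ⇒ p=4412, q=351
i=7: a=1 ⇒ p=7743, q=616
→ (7743, 616).  Check: 7743²=59954049, 158·616²=59954048, difference 1.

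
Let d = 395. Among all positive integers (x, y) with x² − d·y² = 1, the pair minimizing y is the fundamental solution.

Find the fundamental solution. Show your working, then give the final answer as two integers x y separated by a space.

159 8

[19; 1,6,1,38] for √395; ℓ=4 ⇒ convergent index 3
a_0=19:  p_0=19·1+0=19,  q_0=19·0+1=1
…
a_2=6:  p_2=6·20+19=139,  q_2=6·1+1=7
a_3=1:  p_3=1·139+20=159,  q_3=1·7+1=8
fundamental: x₁=159, y₁=8  (since 25281 − 395·64 = 1)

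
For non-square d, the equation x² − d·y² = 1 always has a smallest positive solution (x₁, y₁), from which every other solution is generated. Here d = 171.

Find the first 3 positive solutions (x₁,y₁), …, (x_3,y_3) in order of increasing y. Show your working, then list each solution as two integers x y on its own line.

170 13
57799 4420
19651490 1502787

√171 → a₀=13, period (13,26); ℓ=2 even so k=1
a_0=13:  p_0=13·1+0=13,  q_0=13·0+1=1
a_1=13:  p_1=13·13+1=170,  q_1=13·1+0=13
→ (170, 13).  Check: 170²=28900, 171·13²=28899, difference 1.
n=2: (170,13)∘(170,13) = (170·170+171·13·13, 170·13+13·170) = (57799,4420)
n=3: (57799,4420)∘(170,13) = (170·57799+171·13·4420, 170·4420+13·57799) = (19651490,1502787)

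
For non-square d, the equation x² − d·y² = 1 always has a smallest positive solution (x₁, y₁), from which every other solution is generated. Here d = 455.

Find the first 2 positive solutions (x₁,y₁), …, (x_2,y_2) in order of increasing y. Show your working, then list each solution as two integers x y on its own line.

d=455: √d = [21; 3,42] (ℓ=2, even), read p_1/q_1
k=0  a_k=21  p_k/q_k = 21/1
k=1  a_k=3  p_k/q_k = 64/3
(x₁, y₁) = (64, 3);  64² − 455·3² = 1 ✓
(64+3√455)^2 = 8191 + 384√455

64 3
8191 384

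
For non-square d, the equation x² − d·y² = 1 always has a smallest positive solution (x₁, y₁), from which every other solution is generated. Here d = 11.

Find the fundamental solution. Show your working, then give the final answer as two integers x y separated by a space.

10 3

√11 = [3; 3,6, …], period ℓ=2 (even) → k=1
i=0: a=3 ⇒ p=3, q=1
i=1: a=3 ⇒ p=10, q=3
fundamental: x₁=10, y₁=3  (since 100 − 11·9 = 1)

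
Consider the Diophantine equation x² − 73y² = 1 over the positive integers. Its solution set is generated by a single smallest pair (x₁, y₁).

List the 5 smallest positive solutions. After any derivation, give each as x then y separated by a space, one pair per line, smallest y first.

2281249 267000
10408194000001 1218186966000
47487364308614281249 5557975596000801000
216661004683313632776000001 25358252540801244373932000
988515400545561595548925838281249 115696976500895037877980001335000

d=73: √d = [8; 1,1,5,5,1,1,16] (ℓ=7, odd), read p_13/q_13
k=0  a_k=8  p_k/q_k = 8/1
…
k=3  a_k=5  p_k/q_k = 94/11
k=4  a_k=5  p_k/q_k = 487/57
k=5  a_k=1  p_k/q_k = 581/68
k=6  a_k=1  p_k/q_k = 1068/125
…
k=8  a_k=1  p_k/q_k = 18737/2193
…
k=12  a_k=1  p_k/q_k = 1241008/145249
k=13  a_k=1  p_k/q_k = 2281249/267000
(x₁, y₁) = (2281249, 267000);  2281249² − 73·267000² = 1 ✓
n=2: (2281249,267000)∘(2281249,267000) = (2281249·2281249+73·267000·267000, 2281249·267000+267000·2281249) = (10408194000001,1218186966000)
n=3: (10408194000001,1218186966000)∘(2281249,267000) = (2281249·10408194000001+73·267000·1218186966000, 2281249·1218186966000+267000·10408194000001) = (47487364308614281249,5557975596000801000)
n=4: (47487364308614281249,5557975596000801000)∘(2281249,267000) = (2281249·47487364308614281249+73·267000·5557975596000801000, 2281249·5557975596000801000+267000·47487364308614281249) = (216661004683313632776000001,25358252540801244373932000)
n=5: (216661004683313632776000001,25358252540801244373932000)∘(2281249,267000) = (2281249·216661004683313632776000001+73·267000·25358252540801244373932000, 2281249·25358252540801244373932000+267000·216661004683313632776000001) = (988515400545561595548925838281249,115696976500895037877980001335000)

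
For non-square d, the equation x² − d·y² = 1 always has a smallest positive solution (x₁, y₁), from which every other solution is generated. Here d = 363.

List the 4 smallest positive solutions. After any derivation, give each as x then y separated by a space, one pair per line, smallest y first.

362 19
262087 13756
189750626 9959325
137379191137 7210537544

√363 → a₀=19, period (19,38); ℓ=2 even so k=1
a_0=19:  p_0=19·1+0=19,  q_0=19·0+1=1
a_1=19:  p_1=19·19+1=362,  q_1=19·1+0=19
→ (362, 19).  Check: 362²=131044, 363·19²=131043, difference 1.
n=2: (362,19)∘(362,19) = (362·362+363·19·19, 362·19+19·362) = (262087,13756)
n=3: (262087,13756)∘(362,19) = (362·262087+363·19·13756, 362·13756+19·262087) = (189750626,9959325)
n=4: (189750626,9959325)∘(362,19) = (362·189750626+363·19·9959325, 362·9959325+19·189750626) = (137379191137,7210537544)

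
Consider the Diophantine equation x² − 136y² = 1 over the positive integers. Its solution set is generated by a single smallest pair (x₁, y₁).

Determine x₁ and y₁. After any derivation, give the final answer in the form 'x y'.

√136 = [11; 1,1,1,22, …], period ℓ=4 (even) → k=3
step 0: (11, 1)  from 11·(1,0) + (0,1)
step 1: (12, 1)  from 1·(11,1) + (1,0)
step 2: (23, 2)  from 1·(12,1) + (11,1)
step 3: (35, 3)  from 1·(23,2) + (12,1)
fundamental: x₁=35, y₁=3  (since 1225 − 136·9 = 1)

35 3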